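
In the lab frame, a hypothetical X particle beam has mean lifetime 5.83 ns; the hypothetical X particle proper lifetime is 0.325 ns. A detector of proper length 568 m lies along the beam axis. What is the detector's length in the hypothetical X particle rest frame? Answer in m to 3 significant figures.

Time dilation ⇒ γ = Δt/τ₀ = 5.83/0.325 = 17.938
Length contraction: L = L₀/γ = 568/17.938 = 31.7 m

L ≈ 31.7 m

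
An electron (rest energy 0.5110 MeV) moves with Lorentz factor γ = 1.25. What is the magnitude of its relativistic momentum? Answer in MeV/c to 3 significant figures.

β = √(1 − 1/γ²) = √(1 − 1/1.25²) = 0.60000
p = γβm₀c = 1.25 × 0.60000 × 0.5110 MeV/c = 0.383 MeV/c

p ≈ 0.383 MeV/c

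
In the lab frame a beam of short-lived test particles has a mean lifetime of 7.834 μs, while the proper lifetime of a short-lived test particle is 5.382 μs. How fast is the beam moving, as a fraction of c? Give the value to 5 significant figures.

β ≈ 0.72665

γ = Δt/τ₀ = 7.834/5.382 = 1.455593
β = √(1 − 1/γ²) = √(1 − 1/1.455593²) = 0.72665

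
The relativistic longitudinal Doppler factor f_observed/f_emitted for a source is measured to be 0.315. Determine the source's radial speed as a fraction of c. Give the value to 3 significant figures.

f_obs/f_src = √((1−β)/(1+β)) = 0.315  ⇒  (1−β)/(1+β) = 0.099225
β = |1 − D²|/(1 + D²) = |1 − 0.099225|/(1 + 0.099225) = 0.819

β ≈ 0.819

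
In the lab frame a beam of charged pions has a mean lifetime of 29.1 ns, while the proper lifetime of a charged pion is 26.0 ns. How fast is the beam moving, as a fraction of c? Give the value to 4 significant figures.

γ = Δt/τ₀ = 29.1/26.0 = 1.11923
β = √(1 − 1/γ²) = √(1 − 1/1.11923²) = 0.4491

β ≈ 0.4491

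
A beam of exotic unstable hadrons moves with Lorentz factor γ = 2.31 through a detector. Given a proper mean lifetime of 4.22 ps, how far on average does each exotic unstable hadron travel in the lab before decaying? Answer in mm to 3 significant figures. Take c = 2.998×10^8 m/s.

β = √(1 − 1/γ²) = √(1 − 1/2.31²) = 0.90144
Dilated lifetime: Δt = γτ₀ = 2.31 × 4.22 ps = 9.7482 ps
d = vΔt = 0.90144c × 9.7482 ps = 2.7025×10^8 m/s × 9.7482×10^-12 s = 2.63 mm

d ≈ 2.63 mm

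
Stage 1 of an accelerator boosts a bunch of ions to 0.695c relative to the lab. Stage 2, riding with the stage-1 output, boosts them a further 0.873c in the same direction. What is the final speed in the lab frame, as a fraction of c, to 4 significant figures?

u ≈ 0.9759c

Compose boost 2: (0.873 + 0.695)/(1 + 0.873×0.695) = 1.568/1.60674 = 0.9759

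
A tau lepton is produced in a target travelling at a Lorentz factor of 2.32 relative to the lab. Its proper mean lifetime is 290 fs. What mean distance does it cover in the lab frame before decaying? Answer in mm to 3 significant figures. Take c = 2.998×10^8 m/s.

β = √(1 − 1/γ²) = √(1 − 1/2.32²) = 0.90234
Dilated lifetime: Δt = γτ₀ = 2.32 × 290 fs = 672.80 fs
d = vΔt = 0.90234c × 672.80 fs = 2.7052×10^8 m/s × 6.7280×10^-13 s = 0.182 mm

d ≈ 0.182 mm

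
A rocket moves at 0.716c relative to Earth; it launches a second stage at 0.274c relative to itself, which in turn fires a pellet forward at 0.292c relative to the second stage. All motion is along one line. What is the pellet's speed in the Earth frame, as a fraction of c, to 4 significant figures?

Compose boost 2: (0.274 + 0.716)/(1 + 0.274×0.716) = 0.9900/1.19618 = 0.827632
Compose boost 3: (0.292 + 0.827632)/(1 + 0.292×0.827632) = 1.11963/1.24167 = 0.9017

u ≈ 0.9017c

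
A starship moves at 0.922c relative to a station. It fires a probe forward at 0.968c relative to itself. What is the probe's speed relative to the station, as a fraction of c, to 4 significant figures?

Relativistic velocity addition: u = (u' + v)/(1 + u'v/c²)
= (0.968 + 0.922)/(1 + 0.968×0.922) = 1.890/1.89250 = 0.9987

u ≈ 0.9987c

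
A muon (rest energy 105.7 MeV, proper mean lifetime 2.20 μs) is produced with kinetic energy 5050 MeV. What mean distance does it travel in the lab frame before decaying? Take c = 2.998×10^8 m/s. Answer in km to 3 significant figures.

d ≈ 32.2 km

γ = 1 + K/(m₀c²) = 1 + 5050/105.7 = 48.777
β = √(1 − 1/γ²) = 0.99979
Dilated lifetime: γτ₀ = 48.777 × 2.20 μs = 107.31 μs
d = βc·γτ₀ = 0.99979 × (2.998×10^8 m/s) × 0.00010731 s = 32.2 km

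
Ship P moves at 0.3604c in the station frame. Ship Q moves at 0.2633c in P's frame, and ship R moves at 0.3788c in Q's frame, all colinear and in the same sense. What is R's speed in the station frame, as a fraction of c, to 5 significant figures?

Compose boost 2: (0.2633 + 0.3604)/(1 + 0.2633×0.3604) = 0.62370/1.094893 = 0.5696445
Compose boost 3: (0.3788 + 0.5696445)/(1 + 0.3788×0.5696445) = 0.9484445/1.215781 = 0.78011

u ≈ 0.78011c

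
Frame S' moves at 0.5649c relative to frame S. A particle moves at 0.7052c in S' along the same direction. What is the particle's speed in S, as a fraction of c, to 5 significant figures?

u ≈ 0.90827c

Relativistic velocity addition: u = (u' + v)/(1 + u'v/c²)
= (0.7052 + 0.5649)/(1 + 0.7052×0.5649) = 1.2701/1.398367 = 0.90827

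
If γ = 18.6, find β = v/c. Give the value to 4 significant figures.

β = √(1 − 1/γ²) = √(1 − 1/18.6²) = √(0.997109) = 0.9986

β ≈ 0.9986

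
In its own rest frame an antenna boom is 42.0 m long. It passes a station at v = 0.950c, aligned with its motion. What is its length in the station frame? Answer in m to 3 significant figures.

γ = 1/√(1 − 0.950²) = 3.2026
Length contraction: L = L₀/γ = 42.0/3.2026 = 13.1 m

L ≈ 13.1 m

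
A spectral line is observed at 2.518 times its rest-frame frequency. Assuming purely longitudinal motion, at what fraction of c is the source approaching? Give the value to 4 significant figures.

f_obs/f_src = √((1+β)/(1−β)) = 2.518  ⇒  (1+β)/(1−β) = 6.34032
β = |1 − D²|/(1 + D²) = |1 − 6.34032|/(1 + 6.34032) = 0.7275

β ≈ 0.7275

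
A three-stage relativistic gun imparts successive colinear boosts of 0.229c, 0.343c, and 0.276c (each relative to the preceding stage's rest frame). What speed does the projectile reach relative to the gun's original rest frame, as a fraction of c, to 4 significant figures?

u ≈ 0.7034c

Compose boost 2: (0.343 + 0.229)/(1 + 0.343×0.229) = 0.5720/1.07855 = 0.530343
Compose boost 3: (0.276 + 0.530343)/(1 + 0.276×0.530343) = 0.806343/1.14637 = 0.7034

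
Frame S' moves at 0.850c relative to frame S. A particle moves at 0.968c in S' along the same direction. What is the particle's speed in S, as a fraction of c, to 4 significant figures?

u ≈ 0.9974c

Relativistic velocity addition: u = (u' + v)/(1 + u'v/c²)
= (0.968 + 0.850)/(1 + 0.968×0.850) = 1.818/1.82280 = 0.9974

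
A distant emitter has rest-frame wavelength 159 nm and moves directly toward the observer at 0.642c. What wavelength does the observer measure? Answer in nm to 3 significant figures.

Relativistic Doppler: λ_obs = λ_src √((1−β)/(1+β))
= 159 × √(0.35800/1.6420) = 159 × 0.46693 = 74.2 nm

λ_obs ≈ 74.2 nm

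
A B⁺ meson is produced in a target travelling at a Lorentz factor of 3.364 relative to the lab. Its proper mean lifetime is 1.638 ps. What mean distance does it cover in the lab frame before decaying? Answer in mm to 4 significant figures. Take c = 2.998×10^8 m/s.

d ≈ 1.577 mm

β = √(1 − 1/γ²) = √(1 − 1/3.364²) = 0.954795
Dilated lifetime: Δt = γτ₀ = 3.364 × 1.638 ps = 5.51023 ps
d = vΔt = 0.954795c × 5.51023 ps = 2.86248×10^8 m/s × 5.51023×10^-12 s = 1.577 mm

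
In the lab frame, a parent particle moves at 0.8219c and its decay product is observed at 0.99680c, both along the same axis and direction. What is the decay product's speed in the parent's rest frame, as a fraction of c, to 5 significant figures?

u' ≈ 0.96774c

Inverse velocity addition: u' = (u − v)/(1 − uv/c²)
= (0.99680 − 0.8219)/(1 − 0.99680×0.8219) = 0.17490/0.1807301 = 0.96774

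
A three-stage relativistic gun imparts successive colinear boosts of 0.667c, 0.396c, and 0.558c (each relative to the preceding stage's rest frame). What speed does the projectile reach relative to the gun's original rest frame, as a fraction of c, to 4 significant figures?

u ≈ 0.9521c

Compose boost 2: (0.396 + 0.667)/(1 + 0.396×0.667) = 1.063/1.26413 = 0.840893
Compose boost 3: (0.558 + 0.840893)/(1 + 0.558×0.840893) = 1.39889/1.46922 = 0.9521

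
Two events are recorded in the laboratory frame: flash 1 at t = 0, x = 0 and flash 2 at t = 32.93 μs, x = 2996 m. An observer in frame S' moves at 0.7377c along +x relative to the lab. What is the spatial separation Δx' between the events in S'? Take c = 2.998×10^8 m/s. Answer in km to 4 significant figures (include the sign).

γ = 1/√(1 − 0.7377²) = 1.48120
Δx' = γ(Δx − vΔt) = 1.48120 × (2996 m − 0.7377×(2.998×10^8 m/s)×32.93×10^-6 s)
= 1.48120 × (-4286.88 m) = -6.350 km

Δx' ≈ -6.350 km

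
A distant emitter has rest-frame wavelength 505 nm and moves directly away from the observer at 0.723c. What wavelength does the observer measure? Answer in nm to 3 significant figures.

λ_obs ≈ 1260 nm

Relativistic Doppler: λ_obs = λ_src √((1+β)/(1−β))
= 505 × √(1.7230/0.27700) = 505 × 2.4940 = 1260 nm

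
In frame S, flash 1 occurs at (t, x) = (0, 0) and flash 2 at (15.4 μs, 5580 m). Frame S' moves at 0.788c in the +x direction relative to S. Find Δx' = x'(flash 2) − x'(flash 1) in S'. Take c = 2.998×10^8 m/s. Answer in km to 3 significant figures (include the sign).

γ = 1/√(1 − 0.788²) = 1.6242
Δx' = γ(Δx − vΔt) = 1.6242 × (5580 m − 0.788×(2.998×10^8 m/s)×15.4×10^-6 s)
= 1.6242 × (1941.9 m) = 3.15 km

Δx' ≈ 3.15 km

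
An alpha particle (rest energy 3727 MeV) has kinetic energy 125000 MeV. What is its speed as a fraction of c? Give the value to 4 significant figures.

β ≈ 0.9996

γ = 1 + K/(m₀c²) = 1 + 125000/3727 = 34.5390
β = √(1 − 1/γ²) = 0.9996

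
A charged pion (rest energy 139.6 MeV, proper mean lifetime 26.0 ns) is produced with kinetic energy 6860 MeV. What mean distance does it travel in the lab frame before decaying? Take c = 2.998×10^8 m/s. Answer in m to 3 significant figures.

d ≈ 391 m

γ = 1 + K/(m₀c²) = 1 + 6860/139.6 = 50.140
β = √(1 − 1/γ²) = 0.99980
Dilated lifetime: γτ₀ = 50.140 × 26.0 ns = 1303.7 ns
d = βc·γτ₀ = 0.99980 × (2.998×10^8 m/s) × 1.3037×10^-6 s = 391 m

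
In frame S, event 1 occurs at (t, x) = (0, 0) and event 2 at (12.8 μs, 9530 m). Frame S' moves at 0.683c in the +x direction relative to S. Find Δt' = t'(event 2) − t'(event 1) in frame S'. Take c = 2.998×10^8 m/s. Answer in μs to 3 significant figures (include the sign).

Δt' ≈ -12.2 μs

γ = 1/√(1 − 0.683²) = 1.3691
Δt' = γ(Δt − vΔx/c²) = 1.3691 × (12.8 μs − 0.683×9530 m / (2.998×10^8 m/s))
= 1.3691 × (-8.9111 μs) = -12.2 μs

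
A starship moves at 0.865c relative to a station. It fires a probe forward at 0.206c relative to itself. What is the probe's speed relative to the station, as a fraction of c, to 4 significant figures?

Relativistic velocity addition: u = (u' + v)/(1 + u'v/c²)
= (0.206 + 0.865)/(1 + 0.206×0.865) = 1.071/1.17819 = 0.9090

u ≈ 0.9090c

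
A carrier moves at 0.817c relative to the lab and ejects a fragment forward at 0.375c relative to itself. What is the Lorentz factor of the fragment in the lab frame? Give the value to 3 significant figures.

γ ≈ 2.44

u_lab = (0.375 + 0.817)/(1 + 0.375×0.817) = 1.192/1.30638 = 0.912449
γ = 1/√(1 − 0.912449²) = 2.44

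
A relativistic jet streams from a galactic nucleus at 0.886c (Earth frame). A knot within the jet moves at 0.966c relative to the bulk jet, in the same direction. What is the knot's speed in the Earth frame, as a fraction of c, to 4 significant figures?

Relativistic velocity addition: u = (u' + v)/(1 + u'v/c²)
= (0.966 + 0.886)/(1 + 0.966×0.886) = 1.852/1.85588 = 0.9979

u ≈ 0.9979c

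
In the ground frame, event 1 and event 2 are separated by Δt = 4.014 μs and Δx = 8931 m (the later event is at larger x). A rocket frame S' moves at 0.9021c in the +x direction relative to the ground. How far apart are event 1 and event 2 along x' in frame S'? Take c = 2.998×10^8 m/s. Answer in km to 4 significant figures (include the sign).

γ = 1/√(1 − 0.9021²) = 2.31735
Δx' = γ(Δx − vΔt) = 2.31735 × (8931 m − 0.9021×(2.998×10^8 m/s)×4.014×10^-6 s)
= 2.31735 × (7845.42 m) = 18.18 km

Δx' ≈ 18.18 km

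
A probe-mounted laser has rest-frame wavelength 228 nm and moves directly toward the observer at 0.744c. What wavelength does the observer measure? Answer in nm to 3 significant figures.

Relativistic Doppler: λ_obs = λ_src √((1−β)/(1+β))
= 228 × √(0.25600/1.7440) = 228 × 0.38313 = 87.4 nm

λ_obs ≈ 87.4 nm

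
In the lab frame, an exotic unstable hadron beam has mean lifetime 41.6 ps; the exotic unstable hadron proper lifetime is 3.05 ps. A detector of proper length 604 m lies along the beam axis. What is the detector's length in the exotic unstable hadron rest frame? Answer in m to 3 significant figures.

L ≈ 44.3 m

Time dilation ⇒ γ = Δt/τ₀ = 41.6/3.05 = 13.639
Length contraction: L = L₀/γ = 604/13.639 = 44.3 m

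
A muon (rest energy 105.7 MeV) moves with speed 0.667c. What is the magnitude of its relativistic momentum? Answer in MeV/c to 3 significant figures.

γ = 1/√(1 − 0.667²) = 1.3422
p = γβm₀c = 1.3422 × 0.667 × 105.7 MeV/c = 94.6 MeV/c

p ≈ 94.6 MeV/c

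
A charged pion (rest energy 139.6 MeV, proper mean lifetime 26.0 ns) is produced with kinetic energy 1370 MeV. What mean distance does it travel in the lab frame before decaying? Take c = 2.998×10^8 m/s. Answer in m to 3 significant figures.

d ≈ 83.9 m

γ = 1 + K/(m₀c²) = 1 + 1370/139.6 = 10.814
β = √(1 − 1/γ²) = 0.99572
Dilated lifetime: γτ₀ = 10.814 × 26.0 ns = 281.16 ns
d = βc·γτ₀ = 0.99572 × (2.998×10^8 m/s) × 2.8116×10^-7 s = 83.9 m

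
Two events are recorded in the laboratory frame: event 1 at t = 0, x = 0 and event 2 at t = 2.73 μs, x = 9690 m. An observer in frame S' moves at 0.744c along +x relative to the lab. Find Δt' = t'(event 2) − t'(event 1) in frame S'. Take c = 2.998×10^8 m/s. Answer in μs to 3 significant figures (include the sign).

Δt' ≈ -31.9 μs

γ = 1/√(1 − 0.744²) = 1.4966
Δt' = γ(Δt − vΔx/c²) = 1.4966 × (2.73 μs − 0.744×9690 m / (2.998×10^8 m/s))
= 1.4966 × (-21.317 μs) = -31.9 μs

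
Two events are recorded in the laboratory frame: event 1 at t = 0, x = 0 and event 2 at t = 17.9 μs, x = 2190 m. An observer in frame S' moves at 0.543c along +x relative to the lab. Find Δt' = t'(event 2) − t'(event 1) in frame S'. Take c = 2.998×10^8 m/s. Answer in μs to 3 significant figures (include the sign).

γ = 1/√(1 − 0.543²) = 1.1909
Δt' = γ(Δt − vΔx/c²) = 1.1909 × (17.9 μs − 0.543×2190 m / (2.998×10^8 m/s))
= 1.1909 × (13.933 μs) = 16.6 μs

Δt' ≈ 16.6 μs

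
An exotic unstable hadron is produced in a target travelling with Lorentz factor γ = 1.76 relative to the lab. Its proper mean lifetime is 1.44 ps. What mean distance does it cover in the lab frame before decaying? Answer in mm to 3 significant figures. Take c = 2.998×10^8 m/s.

β = √(1 − 1/γ²) = √(1 − 1/1.76²) = 0.82290
Dilated lifetime: Δt = γτ₀ = 1.76 × 1.44 ps = 2.5344 ps
d = vΔt = 0.82290c × 2.5344 ps = 2.4671×10^8 m/s × 2.5344×10^-12 s = 0.625 mm

d ≈ 0.625 mm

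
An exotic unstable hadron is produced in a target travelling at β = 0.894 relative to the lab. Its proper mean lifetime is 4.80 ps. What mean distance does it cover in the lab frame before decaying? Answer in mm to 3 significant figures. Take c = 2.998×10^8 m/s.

d ≈ 2.87 mm

γ = 1/√(1 − 0.894²) = 2.2318
Dilated lifetime: Δt = γτ₀ = 2.2318 × 4.80 ps = 10.713 ps
d = vΔt = 0.894c × 10.713 ps = 2.6802×10^8 m/s × 1.0713×10^-11 s = 2.87 mm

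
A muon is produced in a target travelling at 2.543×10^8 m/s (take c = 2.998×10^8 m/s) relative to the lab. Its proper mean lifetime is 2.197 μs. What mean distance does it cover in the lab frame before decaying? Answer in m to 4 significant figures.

β = v/c = 2.543×10^8 / 2.998×10^8 = 0.848232
γ = 1/√(1 − 0.848232²) = 1.88813
Dilated lifetime: Δt = γτ₀ = 1.88813 × 2.197 μs = 4.14822 μs
d = vΔt = 0.848232c × 4.14822 μs = 2.54300×10^8 m/s × 4.14822×10^-6 s = 1055 m

d ≈ 1055 m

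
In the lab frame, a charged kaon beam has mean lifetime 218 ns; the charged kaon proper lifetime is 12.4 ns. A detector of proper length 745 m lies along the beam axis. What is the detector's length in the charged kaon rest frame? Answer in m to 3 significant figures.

L ≈ 42.4 m

Time dilation ⇒ γ = Δt/τ₀ = 218/12.4 = 17.581
Length contraction: L = L₀/γ = 745/17.581 = 42.4 m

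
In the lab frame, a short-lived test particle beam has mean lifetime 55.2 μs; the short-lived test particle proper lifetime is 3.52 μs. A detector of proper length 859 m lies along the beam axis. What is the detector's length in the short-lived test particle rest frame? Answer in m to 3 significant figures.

L ≈ 54.8 m

Time dilation ⇒ γ = Δt/τ₀ = 55.2/3.52 = 15.682
Length contraction: L = L₀/γ = 859/15.682 = 54.8 m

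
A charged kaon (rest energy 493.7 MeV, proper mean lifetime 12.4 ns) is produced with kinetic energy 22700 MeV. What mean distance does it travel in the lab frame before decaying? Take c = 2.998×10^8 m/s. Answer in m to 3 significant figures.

γ = 1 + K/(m₀c²) = 1 + 22700/493.7 = 46.979
β = √(1 − 1/γ²) = 0.99977
Dilated lifetime: γτ₀ = 46.979 × 12.4 ns = 582.54 ns
d = βc·γτ₀ = 0.99977 × (2.998×10^8 m/s) × 5.8254×10^-7 s = 175 m

d ≈ 175 m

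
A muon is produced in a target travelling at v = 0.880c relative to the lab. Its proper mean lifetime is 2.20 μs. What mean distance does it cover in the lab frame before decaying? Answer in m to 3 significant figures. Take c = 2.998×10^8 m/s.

γ = 1/√(1 − 0.880²) = 2.1054
Dilated lifetime: Δt = γτ₀ = 2.1054 × 2.20 μs = 4.6318 μs
d = vΔt = 0.880c × 4.6318 μs = 2.6382×10^8 m/s × 4.6318×10^-6 s = 1220 m

d ≈ 1220 m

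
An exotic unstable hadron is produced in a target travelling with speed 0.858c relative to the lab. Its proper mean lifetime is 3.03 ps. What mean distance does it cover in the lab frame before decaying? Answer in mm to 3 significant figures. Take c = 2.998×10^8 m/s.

γ = 1/√(1 − 0.858²) = 1.9469
Dilated lifetime: Δt = γτ₀ = 1.9469 × 3.03 ps = 5.8990 ps
d = vΔt = 0.858c × 5.8990 ps = 2.5723×10^8 m/s × 5.8990×10^-12 s = 1.52 mm

d ≈ 1.52 mm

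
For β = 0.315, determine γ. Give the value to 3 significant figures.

γ ≈ 1.05

γ = 1/√(1 − β²) = 1/√(1 − 0.315²) = 1/√(0.90077) = 1.05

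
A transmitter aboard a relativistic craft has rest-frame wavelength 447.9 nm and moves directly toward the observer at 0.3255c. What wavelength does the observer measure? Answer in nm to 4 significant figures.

Relativistic Doppler: λ_obs = λ_src √((1−β)/(1+β))
= 447.9 × √(0.674500/1.32550) = 447.9 × 0.713347 = 319.5 nm

λ_obs ≈ 319.5 nm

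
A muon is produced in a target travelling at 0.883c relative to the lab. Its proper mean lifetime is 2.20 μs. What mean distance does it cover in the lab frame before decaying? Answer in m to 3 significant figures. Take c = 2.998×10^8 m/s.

d ≈ 1240 m

γ = 1/√(1 − 0.883²) = 2.1305
Dilated lifetime: Δt = γτ₀ = 2.1305 × 2.20 μs = 4.6871 μs
d = vΔt = 0.883c × 4.6871 μs = 2.6472×10^8 m/s × 4.6871×10^-6 s = 1240 m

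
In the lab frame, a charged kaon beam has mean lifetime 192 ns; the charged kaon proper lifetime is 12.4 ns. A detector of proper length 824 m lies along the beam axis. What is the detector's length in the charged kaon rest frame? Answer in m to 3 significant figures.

L ≈ 53.2 m

Time dilation ⇒ γ = Δt/τ₀ = 192/12.4 = 15.484
Length contraction: L = L₀/γ = 824/15.484 = 53.2 m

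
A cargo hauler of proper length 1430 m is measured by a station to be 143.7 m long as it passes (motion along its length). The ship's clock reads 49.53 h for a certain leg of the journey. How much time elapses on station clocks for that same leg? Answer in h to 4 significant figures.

Length contraction ⇒ γ = L₀/L = 1430/143.7 = 9.95129
Time dilation: Δt = γτ₀ = 9.95129 × 49.53 h = 492.9 h

Δt ≈ 492.9 h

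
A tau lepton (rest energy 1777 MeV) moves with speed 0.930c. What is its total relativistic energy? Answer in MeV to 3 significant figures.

E ≈ 4830 MeV

γ = 1/√(1 − 0.930²) = 2.7206
E = γm₀c² = 2.7206 × 1777 MeV = 4830 MeV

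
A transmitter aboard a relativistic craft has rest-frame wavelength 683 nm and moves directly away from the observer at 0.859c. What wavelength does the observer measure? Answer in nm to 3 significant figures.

λ_obs ≈ 2480 nm

Relativistic Doppler: λ_obs = λ_src √((1+β)/(1−β))
= 683 × √(1.8590/0.14100) = 683 × 3.6310 = 2480 nm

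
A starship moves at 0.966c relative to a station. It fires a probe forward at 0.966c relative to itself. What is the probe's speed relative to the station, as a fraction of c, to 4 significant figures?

Relativistic velocity addition: u = (u' + v)/(1 + u'v/c²)
= (0.966 + 0.966)/(1 + 0.966×0.966) = 1.932/1.93316 = 0.9994

u ≈ 0.9994c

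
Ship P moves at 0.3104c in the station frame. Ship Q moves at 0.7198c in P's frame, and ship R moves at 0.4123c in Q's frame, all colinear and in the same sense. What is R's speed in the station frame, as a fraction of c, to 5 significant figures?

u ≈ 0.93110c

Compose boost 2: (0.7198 + 0.3104)/(1 + 0.7198×0.3104) = 1.0302/1.223426 = 0.8420616
Compose boost 3: (0.4123 + 0.8420616)/(1 + 0.4123×0.8420616) = 1.254362/1.347182 = 0.93110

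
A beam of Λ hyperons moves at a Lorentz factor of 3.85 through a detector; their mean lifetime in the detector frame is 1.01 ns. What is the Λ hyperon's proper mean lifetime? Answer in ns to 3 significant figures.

γ = 3.85 (given)
Proper time: τ₀ = Δt/γ = 1.01/3.85 = 0.262 ns

τ₀ ≈ 0.262 ns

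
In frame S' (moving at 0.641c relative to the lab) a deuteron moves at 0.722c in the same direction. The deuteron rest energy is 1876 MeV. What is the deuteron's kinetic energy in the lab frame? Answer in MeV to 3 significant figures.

u_lab = (0.722 + 0.641)/(1 + 0.722×0.641) = 0.931773
γ = 1/√(1 − 0.931773²) = 2.7545
K = (γ − 1)m₀c² = (2.7545 − 1) × 1876 = 1.7545 × 1876 = 3290 MeV

K ≈ 3290 MeV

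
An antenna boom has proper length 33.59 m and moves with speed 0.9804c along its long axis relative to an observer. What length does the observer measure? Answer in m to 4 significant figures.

L ≈ 6.618 m

γ = 1/√(1 − 0.9804²) = 5.07569
Length contraction: L = L₀/γ = 33.59/5.07569 = 6.618 m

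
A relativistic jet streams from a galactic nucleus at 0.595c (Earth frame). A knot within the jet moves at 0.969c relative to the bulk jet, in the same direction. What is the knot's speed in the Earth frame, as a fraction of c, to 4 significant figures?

u ≈ 0.9920c

Relativistic velocity addition: u = (u' + v)/(1 + u'v/c²)
= (0.969 + 0.595)/(1 + 0.969×0.595) = 1.564/1.57655 = 0.9920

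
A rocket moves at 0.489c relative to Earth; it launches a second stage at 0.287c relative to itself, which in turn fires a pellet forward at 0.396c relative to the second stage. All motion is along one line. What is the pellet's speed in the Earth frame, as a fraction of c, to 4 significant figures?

u ≈ 0.8480c

Compose boost 2: (0.287 + 0.489)/(1 + 0.287×0.489) = 0.7760/1.14034 = 0.680497
Compose boost 3: (0.396 + 0.680497)/(1 + 0.396×0.680497) = 1.07650/1.26948 = 0.8480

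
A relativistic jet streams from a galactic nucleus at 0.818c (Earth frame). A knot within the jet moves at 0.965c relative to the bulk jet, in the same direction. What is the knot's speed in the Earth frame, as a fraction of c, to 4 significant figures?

Relativistic velocity addition: u = (u' + v)/(1 + u'v/c²)
= (0.965 + 0.818)/(1 + 0.965×0.818) = 1.783/1.78937 = 0.9964

u ≈ 0.9964c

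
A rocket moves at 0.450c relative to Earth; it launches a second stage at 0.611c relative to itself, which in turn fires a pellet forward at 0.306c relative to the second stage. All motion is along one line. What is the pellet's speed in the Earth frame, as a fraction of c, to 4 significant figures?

u ≈ 0.9072c

Compose boost 2: (0.611 + 0.450)/(1 + 0.611×0.450) = 1.061/1.27495 = 0.832189
Compose boost 3: (0.306 + 0.832189)/(1 + 0.306×0.832189) = 1.13819/1.25465 = 0.9072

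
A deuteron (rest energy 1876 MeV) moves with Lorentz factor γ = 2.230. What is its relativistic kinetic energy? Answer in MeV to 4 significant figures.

K ≈ 2307 MeV

γ = 2.230 (given)
K = (γ − 1)m₀c² = (2.230 − 1) × 1876 MeV = 1.23000 × 1876 MeV = 2307 MeV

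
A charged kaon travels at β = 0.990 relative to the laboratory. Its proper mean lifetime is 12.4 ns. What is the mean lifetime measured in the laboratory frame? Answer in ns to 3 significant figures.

Δt ≈ 87.9 ns

γ = 1/√(1 − 0.990²) = 7.0888
Time dilation: Δt = γτ₀ = 7.0888 × 12.4 ns = 87.9 ns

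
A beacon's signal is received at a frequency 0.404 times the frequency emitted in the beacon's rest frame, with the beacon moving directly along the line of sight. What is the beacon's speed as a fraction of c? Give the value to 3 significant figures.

f_obs/f_src = √((1−β)/(1+β)) = 0.404  ⇒  (1−β)/(1+β) = 0.16322
β = |1 − D²|/(1 + D²) = |1 − 0.16322|/(1 + 0.16322) = 0.719

β ≈ 0.719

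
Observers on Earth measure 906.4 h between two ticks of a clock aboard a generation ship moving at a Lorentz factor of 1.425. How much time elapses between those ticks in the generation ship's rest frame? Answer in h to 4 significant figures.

τ₀ ≈ 636.1 h

γ = 1.425 (given)
Proper time: τ₀ = Δt/γ = 906.4/1.425 = 636.1 h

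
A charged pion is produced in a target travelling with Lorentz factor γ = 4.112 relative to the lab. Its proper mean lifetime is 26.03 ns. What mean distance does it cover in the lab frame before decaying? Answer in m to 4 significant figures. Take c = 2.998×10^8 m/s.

β = √(1 − 1/γ²) = √(1 − 1/4.112²) = 0.969979
Dilated lifetime: Δt = γτ₀ = 4.112 × 26.03 ns = 107.035 ns
d = vΔt = 0.969979c × 107.035 ns = 2.90800×10^8 m/s × 1.07035×10^-7 s = 31.13 m

d ≈ 31.13 m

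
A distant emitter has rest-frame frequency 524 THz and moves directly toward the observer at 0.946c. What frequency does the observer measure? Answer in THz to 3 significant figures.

Relativistic Doppler: f_obs = f_src √((1+β)/(1−β))
= 524 × √(1.9460/0.054000) = 524 × 6.0031 = 3150 THz

f_obs ≈ 3150 THz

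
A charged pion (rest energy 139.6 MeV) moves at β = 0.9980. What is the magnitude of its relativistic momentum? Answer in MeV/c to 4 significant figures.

γ = 1/√(1 − 0.9980²) = 15.8193
p = γβm₀c = 15.8193 × 0.9980 × 139.6 MeV/c = 2204 MeV/c

p ≈ 2204 MeV/c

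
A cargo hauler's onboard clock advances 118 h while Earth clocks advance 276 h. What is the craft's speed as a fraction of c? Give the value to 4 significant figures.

γ = Δt/τ₀ = 276/118 = 2.33898
β = √(1 − 1/γ²) = √(1 − 1/2.33898²) = 0.9040

β ≈ 0.9040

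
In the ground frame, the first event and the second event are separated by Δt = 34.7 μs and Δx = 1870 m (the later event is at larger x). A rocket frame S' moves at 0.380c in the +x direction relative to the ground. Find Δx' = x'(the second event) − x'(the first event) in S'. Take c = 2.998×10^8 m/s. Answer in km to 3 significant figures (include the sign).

Δx' ≈ -2.25 km

γ = 1/√(1 − 0.380²) = 1.0811
Δx' = γ(Δx − vΔt) = 1.0811 × (1870 m − 0.380×(2.998×10^8 m/s)×34.7×10^-6 s)
= 1.0811 × (-2083.2 m) = -2.25 km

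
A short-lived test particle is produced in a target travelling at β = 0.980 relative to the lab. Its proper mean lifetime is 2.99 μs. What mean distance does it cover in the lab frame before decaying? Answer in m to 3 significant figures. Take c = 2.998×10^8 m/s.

γ = 1/√(1 − 0.980²) = 5.0252
Dilated lifetime: Δt = γτ₀ = 5.0252 × 2.99 μs = 15.025 μs
d = vΔt = 0.980c × 15.025 μs = 2.9380×10^8 m/s × 1.5025×10^-5 s = 4410 m

d ≈ 4410 m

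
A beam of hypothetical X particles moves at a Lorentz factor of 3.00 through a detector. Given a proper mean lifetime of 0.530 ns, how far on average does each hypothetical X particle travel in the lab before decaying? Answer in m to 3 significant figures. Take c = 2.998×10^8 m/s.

d ≈ 0.449 m

β = √(1 − 1/γ²) = √(1 − 1/3.00²) = 0.94281
Dilated lifetime: Δt = γτ₀ = 3.00 × 0.530 ns = 1.5900 ns
d = vΔt = 0.94281c × 1.5900 ns = 2.8265×10^8 m/s × 1.5900×10^-9 s = 0.449 m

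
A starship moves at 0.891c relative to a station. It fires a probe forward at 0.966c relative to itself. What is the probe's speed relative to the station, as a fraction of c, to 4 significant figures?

Relativistic velocity addition: u = (u' + v)/(1 + u'v/c²)
= (0.966 + 0.891)/(1 + 0.966×0.891) = 1.857/1.86071 = 0.9980

u ≈ 0.9980c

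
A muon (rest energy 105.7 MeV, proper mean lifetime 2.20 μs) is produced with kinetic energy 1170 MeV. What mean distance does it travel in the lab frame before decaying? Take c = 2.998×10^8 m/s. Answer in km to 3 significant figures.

γ = 1 + K/(m₀c²) = 1 + 1170/105.7 = 12.069
β = √(1 − 1/γ²) = 0.99656
Dilated lifetime: γτ₀ = 12.069 × 2.20 μs = 26.552 μs
d = βc·γτ₀ = 0.99656 × (2.998×10^8 m/s) × 2.6552×10^-5 s = 7.93 km

d ≈ 7.93 km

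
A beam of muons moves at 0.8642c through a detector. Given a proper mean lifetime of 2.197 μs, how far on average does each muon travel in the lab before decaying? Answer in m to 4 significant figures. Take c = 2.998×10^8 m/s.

γ = 1/√(1 − 0.8642²) = 1.98749
Dilated lifetime: Δt = γτ₀ = 1.98749 × 2.197 μs = 4.36650 μs
d = vΔt = 0.8642c × 4.36650 μs = 2.59087×10^8 m/s × 4.36650×10^-6 s = 1131 m

d ≈ 1131 m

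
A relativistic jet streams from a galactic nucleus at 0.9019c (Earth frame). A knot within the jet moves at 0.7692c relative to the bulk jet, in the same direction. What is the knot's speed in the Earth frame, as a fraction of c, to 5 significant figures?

Relativistic velocity addition: u = (u' + v)/(1 + u'v/c²)
= (0.7692 + 0.9019)/(1 + 0.7692×0.9019) = 1.6711/1.693741 = 0.98663

u ≈ 0.98663c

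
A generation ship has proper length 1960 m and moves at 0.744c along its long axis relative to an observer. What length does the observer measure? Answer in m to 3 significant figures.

L ≈ 1310 m

γ = 1/√(1 − 0.744²) = 1.4966
Length contraction: L = L₀/γ = 1960/1.4966 = 1310 m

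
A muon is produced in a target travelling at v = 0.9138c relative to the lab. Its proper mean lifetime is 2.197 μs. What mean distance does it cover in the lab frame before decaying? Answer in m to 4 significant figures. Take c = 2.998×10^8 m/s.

γ = 1/√(1 − 0.9138²) = 2.46206
Dilated lifetime: Δt = γτ₀ = 2.46206 × 2.197 μs = 5.40914 μs
d = vΔt = 0.9138c × 5.40914 μs = 2.73957×10^8 m/s × 5.40914×10^-6 s = 1482 m

d ≈ 1482 m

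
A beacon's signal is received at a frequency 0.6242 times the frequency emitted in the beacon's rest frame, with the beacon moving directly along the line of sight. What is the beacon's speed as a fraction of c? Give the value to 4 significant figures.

β ≈ 0.4392

f_obs/f_src = √((1−β)/(1+β)) = 0.6242  ⇒  (1−β)/(1+β) = 0.389626
β = |1 − D²|/(1 + D²) = |1 − 0.389626|/(1 + 0.389626) = 0.4392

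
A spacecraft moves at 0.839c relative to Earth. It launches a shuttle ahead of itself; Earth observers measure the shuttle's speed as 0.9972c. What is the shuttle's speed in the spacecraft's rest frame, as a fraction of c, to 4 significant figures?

u' ≈ 0.9685c

Inverse velocity addition: u' = (u − v)/(1 − uv/c²)
= (0.9972 − 0.839)/(1 − 0.9972×0.839) = 0.1582/0.163349 = 0.9685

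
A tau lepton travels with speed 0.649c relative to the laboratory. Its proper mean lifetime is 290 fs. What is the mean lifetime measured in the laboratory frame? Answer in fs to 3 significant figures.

Δt ≈ 381 fs

γ = 1/√(1 − 0.649²) = 1.3144
Time dilation: Δt = γτ₀ = 1.3144 × 290 fs = 381 fs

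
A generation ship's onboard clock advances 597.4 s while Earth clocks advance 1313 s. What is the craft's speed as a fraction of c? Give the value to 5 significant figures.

γ = Δt/τ₀ = 1313/597.4 = 2.197857
β = √(1 − 1/γ²) = √(1 − 1/2.197857²) = 0.89050

β ≈ 0.89050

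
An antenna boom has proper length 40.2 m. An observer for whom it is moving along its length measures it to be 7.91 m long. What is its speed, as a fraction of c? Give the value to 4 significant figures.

γ = L₀/L = 40.2/7.91 = 5.08217
β = √(1 − 1/γ²) = 0.9805

β ≈ 0.9805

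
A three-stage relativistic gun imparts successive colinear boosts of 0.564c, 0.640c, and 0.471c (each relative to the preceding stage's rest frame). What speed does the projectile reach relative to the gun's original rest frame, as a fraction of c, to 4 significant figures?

Compose boost 2: (0.640 + 0.564)/(1 + 0.640×0.564) = 1.204/1.36096 = 0.884670
Compose boost 3: (0.471 + 0.884670)/(1 + 0.471×0.884670) = 1.35567/1.41668 = 0.9569

u ≈ 0.9569c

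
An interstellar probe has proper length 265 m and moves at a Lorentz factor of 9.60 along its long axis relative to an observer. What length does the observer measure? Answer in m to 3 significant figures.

γ = 9.60 (given)
Length contraction: L = L₀/γ = 265/9.60 = 27.6 m

L ≈ 27.6 m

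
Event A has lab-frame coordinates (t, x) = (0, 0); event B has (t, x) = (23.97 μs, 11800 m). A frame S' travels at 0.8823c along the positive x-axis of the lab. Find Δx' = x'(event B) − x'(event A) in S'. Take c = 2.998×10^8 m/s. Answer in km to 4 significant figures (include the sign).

Δx' ≈ 11.60 km

γ = 1/√(1 − 0.8823²) = 2.12455
Δx' = γ(Δx − vΔt) = 2.12455 × (11800 m − 0.8823×(2.998×10^8 m/s)×23.97×10^-6 s)
= 2.12455 × (5459.61 m) = 11.60 km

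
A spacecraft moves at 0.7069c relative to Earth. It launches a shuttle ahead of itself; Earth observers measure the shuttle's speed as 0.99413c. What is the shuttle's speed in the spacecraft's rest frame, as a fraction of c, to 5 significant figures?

Inverse velocity addition: u' = (u − v)/(1 − uv/c²)
= (0.99413 − 0.7069)/(1 − 0.99413×0.7069) = 0.28723/0.2972495 = 0.96629

u' ≈ 0.96629c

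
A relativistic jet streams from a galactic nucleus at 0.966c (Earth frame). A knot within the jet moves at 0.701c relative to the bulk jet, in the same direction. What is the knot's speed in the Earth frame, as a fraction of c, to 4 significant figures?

Relativistic velocity addition: u = (u' + v)/(1 + u'v/c²)
= (0.701 + 0.966)/(1 + 0.701×0.966) = 1.667/1.67717 = 0.9939

u ≈ 0.9939c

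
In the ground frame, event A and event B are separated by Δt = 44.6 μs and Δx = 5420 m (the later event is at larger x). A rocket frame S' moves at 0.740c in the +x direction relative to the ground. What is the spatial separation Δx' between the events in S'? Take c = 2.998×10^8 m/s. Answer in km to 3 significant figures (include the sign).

γ = 1/√(1 − 0.740²) = 1.4868
Δx' = γ(Δx − vΔt) = 1.4868 × (5420 m − 0.740×(2.998×10^8 m/s)×44.6×10^-6 s)
= 1.4868 × (-4474.6 m) = -6.65 km

Δx' ≈ -6.65 km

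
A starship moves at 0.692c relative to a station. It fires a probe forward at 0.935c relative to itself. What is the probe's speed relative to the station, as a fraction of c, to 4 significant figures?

Relativistic velocity addition: u = (u' + v)/(1 + u'v/c²)
= (0.935 + 0.692)/(1 + 0.935×0.692) = 1.627/1.64702 = 0.9878

u ≈ 0.9878c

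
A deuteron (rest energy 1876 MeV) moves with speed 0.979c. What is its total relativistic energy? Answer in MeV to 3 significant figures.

γ = 1/√(1 − 0.979²) = 4.9053
E = γm₀c² = 4.9053 × 1876 MeV = 9200 MeV

E ≈ 9200 MeV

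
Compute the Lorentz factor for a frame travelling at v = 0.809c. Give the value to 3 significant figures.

γ ≈ 1.70

γ = 1/√(1 − β²) = 1/√(1 − 0.809²) = 1/√(0.34552) = 1.70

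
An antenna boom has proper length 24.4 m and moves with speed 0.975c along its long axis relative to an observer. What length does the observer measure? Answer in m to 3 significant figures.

γ = 1/√(1 − 0.975²) = 4.5004
Length contraction: L = L₀/γ = 24.4/4.5004 = 5.42 m

L ≈ 5.42 m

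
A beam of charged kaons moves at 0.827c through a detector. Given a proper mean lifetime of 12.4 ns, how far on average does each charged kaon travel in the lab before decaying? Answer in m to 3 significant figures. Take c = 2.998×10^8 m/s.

d ≈ 5.47 m

γ = 1/√(1 − 0.827²) = 1.7787
Dilated lifetime: Δt = γτ₀ = 1.7787 × 12.4 ns = 22.056 ns
d = vΔt = 0.827c × 22.056 ns = 2.4793×10^8 m/s × 2.2056×10^-8 s = 5.47 m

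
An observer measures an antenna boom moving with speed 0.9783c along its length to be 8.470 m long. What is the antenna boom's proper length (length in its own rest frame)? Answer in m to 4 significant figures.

γ = 1/√(1 − 0.9783²) = 4.82641
L₀ = γL = 4.82641 × 8.470 = 40.88 m

L₀ ≈ 40.88 m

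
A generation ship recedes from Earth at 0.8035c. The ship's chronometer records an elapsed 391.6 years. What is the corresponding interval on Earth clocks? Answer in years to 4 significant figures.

γ = 1/√(1 − 0.8035²) = 1.67981
Time dilation: Δt = γτ₀ = 1.67981 × 391.6 years = 657.8 years

Δt ≈ 657.8 years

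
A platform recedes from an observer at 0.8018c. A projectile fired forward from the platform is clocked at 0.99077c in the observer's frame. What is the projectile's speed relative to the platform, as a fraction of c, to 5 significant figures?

u' ≈ 0.91911c

Inverse velocity addition: u' = (u − v)/(1 − uv/c²)
= (0.99077 − 0.8018)/(1 − 0.99077×0.8018) = 0.18897/0.2056006 = 0.91911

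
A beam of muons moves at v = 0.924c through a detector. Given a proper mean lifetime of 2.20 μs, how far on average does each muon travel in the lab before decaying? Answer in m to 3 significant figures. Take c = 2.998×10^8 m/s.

γ = 1/√(1 − 0.924²) = 2.6151
Dilated lifetime: Δt = γτ₀ = 2.6151 × 2.20 μs = 5.7533 μs
d = vΔt = 0.924c × 5.7533 μs = 2.7702×10^8 m/s × 5.7533×10^-6 s = 1590 m

d ≈ 1590 m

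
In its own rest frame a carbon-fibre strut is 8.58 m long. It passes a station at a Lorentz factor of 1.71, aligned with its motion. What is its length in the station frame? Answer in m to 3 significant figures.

γ = 1.71 (given)
Length contraction: L = L₀/γ = 8.58/1.71 = 5.02 m

L ≈ 5.02 m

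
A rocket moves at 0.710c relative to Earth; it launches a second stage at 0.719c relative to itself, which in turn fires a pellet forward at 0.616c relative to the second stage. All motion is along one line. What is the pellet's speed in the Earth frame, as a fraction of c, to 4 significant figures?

Compose boost 2: (0.719 + 0.710)/(1 + 0.719×0.710) = 1.429/1.51049 = 0.946051
Compose boost 3: (0.616 + 0.946051)/(1 + 0.616×0.946051) = 1.56205/1.58277 = 0.9869

u ≈ 0.9869c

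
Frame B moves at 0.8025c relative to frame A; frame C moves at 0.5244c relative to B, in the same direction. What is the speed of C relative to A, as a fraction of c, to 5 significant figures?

u ≈ 0.93389c

Compose boost 2: (0.5244 + 0.8025)/(1 + 0.5244×0.8025) = 1.3269/1.420831 = 0.93389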